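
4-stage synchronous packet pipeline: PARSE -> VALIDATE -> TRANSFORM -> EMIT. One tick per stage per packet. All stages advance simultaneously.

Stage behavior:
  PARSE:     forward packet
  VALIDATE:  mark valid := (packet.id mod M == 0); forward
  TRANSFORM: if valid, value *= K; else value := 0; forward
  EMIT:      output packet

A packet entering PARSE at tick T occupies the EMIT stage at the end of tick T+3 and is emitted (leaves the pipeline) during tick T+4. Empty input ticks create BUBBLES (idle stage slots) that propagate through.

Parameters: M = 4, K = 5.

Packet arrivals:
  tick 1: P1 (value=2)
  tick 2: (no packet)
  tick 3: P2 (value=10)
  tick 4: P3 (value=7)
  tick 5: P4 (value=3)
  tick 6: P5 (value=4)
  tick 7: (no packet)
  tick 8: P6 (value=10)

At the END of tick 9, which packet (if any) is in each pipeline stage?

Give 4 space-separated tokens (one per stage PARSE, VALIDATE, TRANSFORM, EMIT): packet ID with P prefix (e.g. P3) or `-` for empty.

Answer: - P6 - P5

Derivation:
Tick 1: [PARSE:P1(v=2,ok=F), VALIDATE:-, TRANSFORM:-, EMIT:-] out:-; in:P1
Tick 2: [PARSE:-, VALIDATE:P1(v=2,ok=F), TRANSFORM:-, EMIT:-] out:-; in:-
Tick 3: [PARSE:P2(v=10,ok=F), VALIDATE:-, TRANSFORM:P1(v=0,ok=F), EMIT:-] out:-; in:P2
Tick 4: [PARSE:P3(v=7,ok=F), VALIDATE:P2(v=10,ok=F), TRANSFORM:-, EMIT:P1(v=0,ok=F)] out:-; in:P3
Tick 5: [PARSE:P4(v=3,ok=F), VALIDATE:P3(v=7,ok=F), TRANSFORM:P2(v=0,ok=F), EMIT:-] out:P1(v=0); in:P4
Tick 6: [PARSE:P5(v=4,ok=F), VALIDATE:P4(v=3,ok=T), TRANSFORM:P3(v=0,ok=F), EMIT:P2(v=0,ok=F)] out:-; in:P5
Tick 7: [PARSE:-, VALIDATE:P5(v=4,ok=F), TRANSFORM:P4(v=15,ok=T), EMIT:P3(v=0,ok=F)] out:P2(v=0); in:-
Tick 8: [PARSE:P6(v=10,ok=F), VALIDATE:-, TRANSFORM:P5(v=0,ok=F), EMIT:P4(v=15,ok=T)] out:P3(v=0); in:P6
Tick 9: [PARSE:-, VALIDATE:P6(v=10,ok=F), TRANSFORM:-, EMIT:P5(v=0,ok=F)] out:P4(v=15); in:-
At end of tick 9: ['-', 'P6', '-', 'P5']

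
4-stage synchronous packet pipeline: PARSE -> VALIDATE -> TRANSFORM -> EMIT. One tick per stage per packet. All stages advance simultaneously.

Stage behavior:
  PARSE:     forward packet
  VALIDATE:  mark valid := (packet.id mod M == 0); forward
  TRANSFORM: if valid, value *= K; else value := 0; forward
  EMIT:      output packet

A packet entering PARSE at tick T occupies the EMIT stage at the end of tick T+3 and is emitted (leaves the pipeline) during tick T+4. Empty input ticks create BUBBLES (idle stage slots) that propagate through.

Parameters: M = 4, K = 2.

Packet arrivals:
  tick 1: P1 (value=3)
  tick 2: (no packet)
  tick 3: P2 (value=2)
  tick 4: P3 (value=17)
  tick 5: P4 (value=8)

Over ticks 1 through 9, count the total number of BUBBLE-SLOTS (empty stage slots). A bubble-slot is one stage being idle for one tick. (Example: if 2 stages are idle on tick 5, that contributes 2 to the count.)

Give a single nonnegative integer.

Answer: 20

Derivation:
Tick 1: [PARSE:P1(v=3,ok=F), VALIDATE:-, TRANSFORM:-, EMIT:-] out:-; bubbles=3
Tick 2: [PARSE:-, VALIDATE:P1(v=3,ok=F), TRANSFORM:-, EMIT:-] out:-; bubbles=3
Tick 3: [PARSE:P2(v=2,ok=F), VALIDATE:-, TRANSFORM:P1(v=0,ok=F), EMIT:-] out:-; bubbles=2
Tick 4: [PARSE:P3(v=17,ok=F), VALIDATE:P2(v=2,ok=F), TRANSFORM:-, EMIT:P1(v=0,ok=F)] out:-; bubbles=1
Tick 5: [PARSE:P4(v=8,ok=F), VALIDATE:P3(v=17,ok=F), TRANSFORM:P2(v=0,ok=F), EMIT:-] out:P1(v=0); bubbles=1
Tick 6: [PARSE:-, VALIDATE:P4(v=8,ok=T), TRANSFORM:P3(v=0,ok=F), EMIT:P2(v=0,ok=F)] out:-; bubbles=1
Tick 7: [PARSE:-, VALIDATE:-, TRANSFORM:P4(v=16,ok=T), EMIT:P3(v=0,ok=F)] out:P2(v=0); bubbles=2
Tick 8: [PARSE:-, VALIDATE:-, TRANSFORM:-, EMIT:P4(v=16,ok=T)] out:P3(v=0); bubbles=3
Tick 9: [PARSE:-, VALIDATE:-, TRANSFORM:-, EMIT:-] out:P4(v=16); bubbles=4
Total bubble-slots: 20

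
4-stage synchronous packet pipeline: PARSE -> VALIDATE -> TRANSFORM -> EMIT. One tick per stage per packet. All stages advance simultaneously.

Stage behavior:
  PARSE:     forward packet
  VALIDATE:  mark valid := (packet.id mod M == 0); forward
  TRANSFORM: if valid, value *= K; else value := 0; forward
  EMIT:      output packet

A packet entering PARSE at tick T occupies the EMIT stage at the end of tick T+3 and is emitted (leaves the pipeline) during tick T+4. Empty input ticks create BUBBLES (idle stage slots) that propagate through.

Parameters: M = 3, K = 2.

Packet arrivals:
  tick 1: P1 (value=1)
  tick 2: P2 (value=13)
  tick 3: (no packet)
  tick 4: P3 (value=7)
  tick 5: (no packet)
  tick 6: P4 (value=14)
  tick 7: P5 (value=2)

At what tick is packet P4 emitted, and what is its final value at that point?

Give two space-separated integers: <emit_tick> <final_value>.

Tick 1: [PARSE:P1(v=1,ok=F), VALIDATE:-, TRANSFORM:-, EMIT:-] out:-; in:P1
Tick 2: [PARSE:P2(v=13,ok=F), VALIDATE:P1(v=1,ok=F), TRANSFORM:-, EMIT:-] out:-; in:P2
Tick 3: [PARSE:-, VALIDATE:P2(v=13,ok=F), TRANSFORM:P1(v=0,ok=F), EMIT:-] out:-; in:-
Tick 4: [PARSE:P3(v=7,ok=F), VALIDATE:-, TRANSFORM:P2(v=0,ok=F), EMIT:P1(v=0,ok=F)] out:-; in:P3
Tick 5: [PARSE:-, VALIDATE:P3(v=7,ok=T), TRANSFORM:-, EMIT:P2(v=0,ok=F)] out:P1(v=0); in:-
Tick 6: [PARSE:P4(v=14,ok=F), VALIDATE:-, TRANSFORM:P3(v=14,ok=T), EMIT:-] out:P2(v=0); in:P4
Tick 7: [PARSE:P5(v=2,ok=F), VALIDATE:P4(v=14,ok=F), TRANSFORM:-, EMIT:P3(v=14,ok=T)] out:-; in:P5
Tick 8: [PARSE:-, VALIDATE:P5(v=2,ok=F), TRANSFORM:P4(v=0,ok=F), EMIT:-] out:P3(v=14); in:-
Tick 9: [PARSE:-, VALIDATE:-, TRANSFORM:P5(v=0,ok=F), EMIT:P4(v=0,ok=F)] out:-; in:-
Tick 10: [PARSE:-, VALIDATE:-, TRANSFORM:-, EMIT:P5(v=0,ok=F)] out:P4(v=0); in:-
Tick 11: [PARSE:-, VALIDATE:-, TRANSFORM:-, EMIT:-] out:P5(v=0); in:-
P4: arrives tick 6, valid=False (id=4, id%3=1), emit tick 10, final value 0

Answer: 10 0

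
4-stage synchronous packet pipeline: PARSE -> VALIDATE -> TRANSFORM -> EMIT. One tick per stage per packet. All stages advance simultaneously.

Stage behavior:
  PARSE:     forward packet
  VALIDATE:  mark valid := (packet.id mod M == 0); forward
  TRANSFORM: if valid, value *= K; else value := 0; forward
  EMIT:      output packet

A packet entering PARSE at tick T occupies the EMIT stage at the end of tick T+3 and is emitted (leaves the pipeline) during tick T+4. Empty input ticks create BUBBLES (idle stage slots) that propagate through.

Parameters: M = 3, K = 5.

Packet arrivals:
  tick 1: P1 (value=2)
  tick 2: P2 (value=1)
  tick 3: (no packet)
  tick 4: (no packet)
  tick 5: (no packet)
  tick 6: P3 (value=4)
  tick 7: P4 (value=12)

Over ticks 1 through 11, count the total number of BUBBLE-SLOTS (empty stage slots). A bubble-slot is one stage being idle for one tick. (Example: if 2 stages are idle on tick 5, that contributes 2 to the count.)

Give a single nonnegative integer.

Answer: 28

Derivation:
Tick 1: [PARSE:P1(v=2,ok=F), VALIDATE:-, TRANSFORM:-, EMIT:-] out:-; bubbles=3
Tick 2: [PARSE:P2(v=1,ok=F), VALIDATE:P1(v=2,ok=F), TRANSFORM:-, EMIT:-] out:-; bubbles=2
Tick 3: [PARSE:-, VALIDATE:P2(v=1,ok=F), TRANSFORM:P1(v=0,ok=F), EMIT:-] out:-; bubbles=2
Tick 4: [PARSE:-, VALIDATE:-, TRANSFORM:P2(v=0,ok=F), EMIT:P1(v=0,ok=F)] out:-; bubbles=2
Tick 5: [PARSE:-, VALIDATE:-, TRANSFORM:-, EMIT:P2(v=0,ok=F)] out:P1(v=0); bubbles=3
Tick 6: [PARSE:P3(v=4,ok=F), VALIDATE:-, TRANSFORM:-, EMIT:-] out:P2(v=0); bubbles=3
Tick 7: [PARSE:P4(v=12,ok=F), VALIDATE:P3(v=4,ok=T), TRANSFORM:-, EMIT:-] out:-; bubbles=2
Tick 8: [PARSE:-, VALIDATE:P4(v=12,ok=F), TRANSFORM:P3(v=20,ok=T), EMIT:-] out:-; bubbles=2
Tick 9: [PARSE:-, VALIDATE:-, TRANSFORM:P4(v=0,ok=F), EMIT:P3(v=20,ok=T)] out:-; bubbles=2
Tick 10: [PARSE:-, VALIDATE:-, TRANSFORM:-, EMIT:P4(v=0,ok=F)] out:P3(v=20); bubbles=3
Tick 11: [PARSE:-, VALIDATE:-, TRANSFORM:-, EMIT:-] out:P4(v=0); bubbles=4
Total bubble-slots: 28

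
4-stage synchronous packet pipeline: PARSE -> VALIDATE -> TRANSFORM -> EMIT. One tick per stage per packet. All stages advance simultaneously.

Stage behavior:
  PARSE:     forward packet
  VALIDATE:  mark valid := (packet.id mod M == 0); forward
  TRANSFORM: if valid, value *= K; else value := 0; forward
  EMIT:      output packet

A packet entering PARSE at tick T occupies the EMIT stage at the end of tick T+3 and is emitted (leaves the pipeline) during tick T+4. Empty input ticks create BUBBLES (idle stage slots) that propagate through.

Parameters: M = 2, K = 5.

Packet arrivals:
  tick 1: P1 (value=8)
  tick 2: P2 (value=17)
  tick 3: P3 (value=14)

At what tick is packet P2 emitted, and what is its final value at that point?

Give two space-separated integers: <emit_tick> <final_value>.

Answer: 6 85

Derivation:
Tick 1: [PARSE:P1(v=8,ok=F), VALIDATE:-, TRANSFORM:-, EMIT:-] out:-; in:P1
Tick 2: [PARSE:P2(v=17,ok=F), VALIDATE:P1(v=8,ok=F), TRANSFORM:-, EMIT:-] out:-; in:P2
Tick 3: [PARSE:P3(v=14,ok=F), VALIDATE:P2(v=17,ok=T), TRANSFORM:P1(v=0,ok=F), EMIT:-] out:-; in:P3
Tick 4: [PARSE:-, VALIDATE:P3(v=14,ok=F), TRANSFORM:P2(v=85,ok=T), EMIT:P1(v=0,ok=F)] out:-; in:-
Tick 5: [PARSE:-, VALIDATE:-, TRANSFORM:P3(v=0,ok=F), EMIT:P2(v=85,ok=T)] out:P1(v=0); in:-
Tick 6: [PARSE:-, VALIDATE:-, TRANSFORM:-, EMIT:P3(v=0,ok=F)] out:P2(v=85); in:-
Tick 7: [PARSE:-, VALIDATE:-, TRANSFORM:-, EMIT:-] out:P3(v=0); in:-
P2: arrives tick 2, valid=True (id=2, id%2=0), emit tick 6, final value 85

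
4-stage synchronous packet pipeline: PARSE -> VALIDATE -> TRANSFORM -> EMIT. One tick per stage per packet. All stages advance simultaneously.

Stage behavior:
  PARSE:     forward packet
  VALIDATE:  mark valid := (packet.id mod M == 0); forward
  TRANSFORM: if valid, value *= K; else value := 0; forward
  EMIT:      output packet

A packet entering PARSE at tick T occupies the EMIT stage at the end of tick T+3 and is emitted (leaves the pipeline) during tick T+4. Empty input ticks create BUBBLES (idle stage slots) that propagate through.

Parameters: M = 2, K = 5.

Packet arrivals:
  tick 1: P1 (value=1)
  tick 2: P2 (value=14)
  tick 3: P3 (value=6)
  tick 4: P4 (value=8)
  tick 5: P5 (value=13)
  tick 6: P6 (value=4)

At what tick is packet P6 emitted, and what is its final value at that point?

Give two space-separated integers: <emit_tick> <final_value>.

Tick 1: [PARSE:P1(v=1,ok=F), VALIDATE:-, TRANSFORM:-, EMIT:-] out:-; in:P1
Tick 2: [PARSE:P2(v=14,ok=F), VALIDATE:P1(v=1,ok=F), TRANSFORM:-, EMIT:-] out:-; in:P2
Tick 3: [PARSE:P3(v=6,ok=F), VALIDATE:P2(v=14,ok=T), TRANSFORM:P1(v=0,ok=F), EMIT:-] out:-; in:P3
Tick 4: [PARSE:P4(v=8,ok=F), VALIDATE:P3(v=6,ok=F), TRANSFORM:P2(v=70,ok=T), EMIT:P1(v=0,ok=F)] out:-; in:P4
Tick 5: [PARSE:P5(v=13,ok=F), VALIDATE:P4(v=8,ok=T), TRANSFORM:P3(v=0,ok=F), EMIT:P2(v=70,ok=T)] out:P1(v=0); in:P5
Tick 6: [PARSE:P6(v=4,ok=F), VALIDATE:P5(v=13,ok=F), TRANSFORM:P4(v=40,ok=T), EMIT:P3(v=0,ok=F)] out:P2(v=70); in:P6
Tick 7: [PARSE:-, VALIDATE:P6(v=4,ok=T), TRANSFORM:P5(v=0,ok=F), EMIT:P4(v=40,ok=T)] out:P3(v=0); in:-
Tick 8: [PARSE:-, VALIDATE:-, TRANSFORM:P6(v=20,ok=T), EMIT:P5(v=0,ok=F)] out:P4(v=40); in:-
Tick 9: [PARSE:-, VALIDATE:-, TRANSFORM:-, EMIT:P6(v=20,ok=T)] out:P5(v=0); in:-
Tick 10: [PARSE:-, VALIDATE:-, TRANSFORM:-, EMIT:-] out:P6(v=20); in:-
P6: arrives tick 6, valid=True (id=6, id%2=0), emit tick 10, final value 20

Answer: 10 20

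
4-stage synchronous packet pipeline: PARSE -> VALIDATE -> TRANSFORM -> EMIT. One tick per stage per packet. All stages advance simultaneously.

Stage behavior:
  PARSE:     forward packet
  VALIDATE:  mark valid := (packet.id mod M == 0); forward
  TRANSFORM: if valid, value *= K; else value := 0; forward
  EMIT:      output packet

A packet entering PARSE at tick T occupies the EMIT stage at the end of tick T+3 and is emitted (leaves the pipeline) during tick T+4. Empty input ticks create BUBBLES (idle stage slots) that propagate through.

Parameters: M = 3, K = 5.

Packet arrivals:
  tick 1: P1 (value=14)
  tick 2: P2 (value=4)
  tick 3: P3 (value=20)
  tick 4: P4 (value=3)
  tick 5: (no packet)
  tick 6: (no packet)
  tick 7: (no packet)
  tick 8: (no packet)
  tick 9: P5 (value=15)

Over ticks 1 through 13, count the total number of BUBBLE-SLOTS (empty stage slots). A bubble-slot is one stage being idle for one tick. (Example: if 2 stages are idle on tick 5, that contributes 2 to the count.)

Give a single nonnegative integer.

Answer: 32

Derivation:
Tick 1: [PARSE:P1(v=14,ok=F), VALIDATE:-, TRANSFORM:-, EMIT:-] out:-; bubbles=3
Tick 2: [PARSE:P2(v=4,ok=F), VALIDATE:P1(v=14,ok=F), TRANSFORM:-, EMIT:-] out:-; bubbles=2
Tick 3: [PARSE:P3(v=20,ok=F), VALIDATE:P2(v=4,ok=F), TRANSFORM:P1(v=0,ok=F), EMIT:-] out:-; bubbles=1
Tick 4: [PARSE:P4(v=3,ok=F), VALIDATE:P3(v=20,ok=T), TRANSFORM:P2(v=0,ok=F), EMIT:P1(v=0,ok=F)] out:-; bubbles=0
Tick 5: [PARSE:-, VALIDATE:P4(v=3,ok=F), TRANSFORM:P3(v=100,ok=T), EMIT:P2(v=0,ok=F)] out:P1(v=0); bubbles=1
Tick 6: [PARSE:-, VALIDATE:-, TRANSFORM:P4(v=0,ok=F), EMIT:P3(v=100,ok=T)] out:P2(v=0); bubbles=2
Tick 7: [PARSE:-, VALIDATE:-, TRANSFORM:-, EMIT:P4(v=0,ok=F)] out:P3(v=100); bubbles=3
Tick 8: [PARSE:-, VALIDATE:-, TRANSFORM:-, EMIT:-] out:P4(v=0); bubbles=4
Tick 9: [PARSE:P5(v=15,ok=F), VALIDATE:-, TRANSFORM:-, EMIT:-] out:-; bubbles=3
Tick 10: [PARSE:-, VALIDATE:P5(v=15,ok=F), TRANSFORM:-, EMIT:-] out:-; bubbles=3
Tick 11: [PARSE:-, VALIDATE:-, TRANSFORM:P5(v=0,ok=F), EMIT:-] out:-; bubbles=3
Tick 12: [PARSE:-, VALIDATE:-, TRANSFORM:-, EMIT:P5(v=0,ok=F)] out:-; bubbles=3
Tick 13: [PARSE:-, VALIDATE:-, TRANSFORM:-, EMIT:-] out:P5(v=0); bubbles=4
Total bubble-slots: 32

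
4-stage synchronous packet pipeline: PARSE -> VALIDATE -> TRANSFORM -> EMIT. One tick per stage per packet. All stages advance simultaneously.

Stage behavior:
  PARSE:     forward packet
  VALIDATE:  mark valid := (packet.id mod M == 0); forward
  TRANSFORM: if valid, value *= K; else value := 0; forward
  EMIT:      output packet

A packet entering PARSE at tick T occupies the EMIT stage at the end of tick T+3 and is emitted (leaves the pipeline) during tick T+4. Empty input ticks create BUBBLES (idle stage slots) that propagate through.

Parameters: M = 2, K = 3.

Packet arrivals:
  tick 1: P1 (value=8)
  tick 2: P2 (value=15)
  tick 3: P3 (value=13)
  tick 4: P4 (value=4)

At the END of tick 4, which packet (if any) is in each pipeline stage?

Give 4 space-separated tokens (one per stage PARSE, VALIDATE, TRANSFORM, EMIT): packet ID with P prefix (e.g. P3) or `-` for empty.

Answer: P4 P3 P2 P1

Derivation:
Tick 1: [PARSE:P1(v=8,ok=F), VALIDATE:-, TRANSFORM:-, EMIT:-] out:-; in:P1
Tick 2: [PARSE:P2(v=15,ok=F), VALIDATE:P1(v=8,ok=F), TRANSFORM:-, EMIT:-] out:-; in:P2
Tick 3: [PARSE:P3(v=13,ok=F), VALIDATE:P2(v=15,ok=T), TRANSFORM:P1(v=0,ok=F), EMIT:-] out:-; in:P3
Tick 4: [PARSE:P4(v=4,ok=F), VALIDATE:P3(v=13,ok=F), TRANSFORM:P2(v=45,ok=T), EMIT:P1(v=0,ok=F)] out:-; in:P4
At end of tick 4: ['P4', 'P3', 'P2', 'P1']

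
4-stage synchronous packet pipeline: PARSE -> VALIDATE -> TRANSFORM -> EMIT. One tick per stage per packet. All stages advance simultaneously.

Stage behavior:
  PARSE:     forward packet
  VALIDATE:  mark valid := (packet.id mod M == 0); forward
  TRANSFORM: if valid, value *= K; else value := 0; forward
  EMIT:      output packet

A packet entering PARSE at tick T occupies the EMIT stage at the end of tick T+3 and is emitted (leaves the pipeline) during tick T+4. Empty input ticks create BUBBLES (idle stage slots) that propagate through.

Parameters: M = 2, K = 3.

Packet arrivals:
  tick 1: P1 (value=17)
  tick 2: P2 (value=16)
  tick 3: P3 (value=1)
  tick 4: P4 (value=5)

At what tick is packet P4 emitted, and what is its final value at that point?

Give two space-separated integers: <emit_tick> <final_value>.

Answer: 8 15

Derivation:
Tick 1: [PARSE:P1(v=17,ok=F), VALIDATE:-, TRANSFORM:-, EMIT:-] out:-; in:P1
Tick 2: [PARSE:P2(v=16,ok=F), VALIDATE:P1(v=17,ok=F), TRANSFORM:-, EMIT:-] out:-; in:P2
Tick 3: [PARSE:P3(v=1,ok=F), VALIDATE:P2(v=16,ok=T), TRANSFORM:P1(v=0,ok=F), EMIT:-] out:-; in:P3
Tick 4: [PARSE:P4(v=5,ok=F), VALIDATE:P3(v=1,ok=F), TRANSFORM:P2(v=48,ok=T), EMIT:P1(v=0,ok=F)] out:-; in:P4
Tick 5: [PARSE:-, VALIDATE:P4(v=5,ok=T), TRANSFORM:P3(v=0,ok=F), EMIT:P2(v=48,ok=T)] out:P1(v=0); in:-
Tick 6: [PARSE:-, VALIDATE:-, TRANSFORM:P4(v=15,ok=T), EMIT:P3(v=0,ok=F)] out:P2(v=48); in:-
Tick 7: [PARSE:-, VALIDATE:-, TRANSFORM:-, EMIT:P4(v=15,ok=T)] out:P3(v=0); in:-
Tick 8: [PARSE:-, VALIDATE:-, TRANSFORM:-, EMIT:-] out:P4(v=15); in:-
P4: arrives tick 4, valid=True (id=4, id%2=0), emit tick 8, final value 15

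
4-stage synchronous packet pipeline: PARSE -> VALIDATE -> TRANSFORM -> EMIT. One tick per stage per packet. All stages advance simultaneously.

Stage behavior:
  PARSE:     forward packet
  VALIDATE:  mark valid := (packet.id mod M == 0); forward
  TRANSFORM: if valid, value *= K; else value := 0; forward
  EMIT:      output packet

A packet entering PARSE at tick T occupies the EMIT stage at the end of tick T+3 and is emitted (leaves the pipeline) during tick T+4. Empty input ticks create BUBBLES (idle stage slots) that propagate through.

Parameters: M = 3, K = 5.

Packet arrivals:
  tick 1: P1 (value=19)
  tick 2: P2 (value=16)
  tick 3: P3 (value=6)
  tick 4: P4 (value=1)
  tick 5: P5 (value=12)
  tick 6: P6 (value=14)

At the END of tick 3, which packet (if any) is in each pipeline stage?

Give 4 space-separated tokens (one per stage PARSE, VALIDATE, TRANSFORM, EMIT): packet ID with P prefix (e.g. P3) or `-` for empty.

Answer: P3 P2 P1 -

Derivation:
Tick 1: [PARSE:P1(v=19,ok=F), VALIDATE:-, TRANSFORM:-, EMIT:-] out:-; in:P1
Tick 2: [PARSE:P2(v=16,ok=F), VALIDATE:P1(v=19,ok=F), TRANSFORM:-, EMIT:-] out:-; in:P2
Tick 3: [PARSE:P3(v=6,ok=F), VALIDATE:P2(v=16,ok=F), TRANSFORM:P1(v=0,ok=F), EMIT:-] out:-; in:P3
At end of tick 3: ['P3', 'P2', 'P1', '-']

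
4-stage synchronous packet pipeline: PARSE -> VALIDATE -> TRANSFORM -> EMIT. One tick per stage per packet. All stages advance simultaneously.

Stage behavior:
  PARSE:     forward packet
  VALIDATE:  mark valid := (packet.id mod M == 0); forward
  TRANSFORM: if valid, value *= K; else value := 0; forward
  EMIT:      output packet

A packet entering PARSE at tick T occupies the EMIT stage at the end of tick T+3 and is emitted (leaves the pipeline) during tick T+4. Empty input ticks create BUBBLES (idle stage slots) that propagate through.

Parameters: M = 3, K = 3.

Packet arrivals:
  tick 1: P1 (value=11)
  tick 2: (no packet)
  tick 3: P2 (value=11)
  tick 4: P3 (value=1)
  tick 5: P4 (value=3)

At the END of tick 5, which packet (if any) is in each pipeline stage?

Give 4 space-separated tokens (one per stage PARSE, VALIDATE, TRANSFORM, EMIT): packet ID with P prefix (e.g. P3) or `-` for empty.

Tick 1: [PARSE:P1(v=11,ok=F), VALIDATE:-, TRANSFORM:-, EMIT:-] out:-; in:P1
Tick 2: [PARSE:-, VALIDATE:P1(v=11,ok=F), TRANSFORM:-, EMIT:-] out:-; in:-
Tick 3: [PARSE:P2(v=11,ok=F), VALIDATE:-, TRANSFORM:P1(v=0,ok=F), EMIT:-] out:-; in:P2
Tick 4: [PARSE:P3(v=1,ok=F), VALIDATE:P2(v=11,ok=F), TRANSFORM:-, EMIT:P1(v=0,ok=F)] out:-; in:P3
Tick 5: [PARSE:P4(v=3,ok=F), VALIDATE:P3(v=1,ok=T), TRANSFORM:P2(v=0,ok=F), EMIT:-] out:P1(v=0); in:P4
At end of tick 5: ['P4', 'P3', 'P2', '-']

Answer: P4 P3 P2 -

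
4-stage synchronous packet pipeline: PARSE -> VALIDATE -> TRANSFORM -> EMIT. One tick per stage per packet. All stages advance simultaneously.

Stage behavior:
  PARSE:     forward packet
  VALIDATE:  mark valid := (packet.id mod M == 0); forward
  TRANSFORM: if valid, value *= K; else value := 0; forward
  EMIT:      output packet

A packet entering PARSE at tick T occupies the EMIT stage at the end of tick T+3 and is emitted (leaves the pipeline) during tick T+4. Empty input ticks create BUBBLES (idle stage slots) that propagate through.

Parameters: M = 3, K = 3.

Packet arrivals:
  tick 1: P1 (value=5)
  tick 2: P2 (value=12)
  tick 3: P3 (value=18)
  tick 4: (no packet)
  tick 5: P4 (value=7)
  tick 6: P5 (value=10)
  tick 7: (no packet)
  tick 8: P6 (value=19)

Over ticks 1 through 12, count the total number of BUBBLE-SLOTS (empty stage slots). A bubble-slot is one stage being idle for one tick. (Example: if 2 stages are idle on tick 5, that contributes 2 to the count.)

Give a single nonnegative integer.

Tick 1: [PARSE:P1(v=5,ok=F), VALIDATE:-, TRANSFORM:-, EMIT:-] out:-; bubbles=3
Tick 2: [PARSE:P2(v=12,ok=F), VALIDATE:P1(v=5,ok=F), TRANSFORM:-, EMIT:-] out:-; bubbles=2
Tick 3: [PARSE:P3(v=18,ok=F), VALIDATE:P2(v=12,ok=F), TRANSFORM:P1(v=0,ok=F), EMIT:-] out:-; bubbles=1
Tick 4: [PARSE:-, VALIDATE:P3(v=18,ok=T), TRANSFORM:P2(v=0,ok=F), EMIT:P1(v=0,ok=F)] out:-; bubbles=1
Tick 5: [PARSE:P4(v=7,ok=F), VALIDATE:-, TRANSFORM:P3(v=54,ok=T), EMIT:P2(v=0,ok=F)] out:P1(v=0); bubbles=1
Tick 6: [PARSE:P5(v=10,ok=F), VALIDATE:P4(v=7,ok=F), TRANSFORM:-, EMIT:P3(v=54,ok=T)] out:P2(v=0); bubbles=1
Tick 7: [PARSE:-, VALIDATE:P5(v=10,ok=F), TRANSFORM:P4(v=0,ok=F), EMIT:-] out:P3(v=54); bubbles=2
Tick 8: [PARSE:P6(v=19,ok=F), VALIDATE:-, TRANSFORM:P5(v=0,ok=F), EMIT:P4(v=0,ok=F)] out:-; bubbles=1
Tick 9: [PARSE:-, VALIDATE:P6(v=19,ok=T), TRANSFORM:-, EMIT:P5(v=0,ok=F)] out:P4(v=0); bubbles=2
Tick 10: [PARSE:-, VALIDATE:-, TRANSFORM:P6(v=57,ok=T), EMIT:-] out:P5(v=0); bubbles=3
Tick 11: [PARSE:-, VALIDATE:-, TRANSFORM:-, EMIT:P6(v=57,ok=T)] out:-; bubbles=3
Tick 12: [PARSE:-, VALIDATE:-, TRANSFORM:-, EMIT:-] out:P6(v=57); bubbles=4
Total bubble-slots: 24

Answer: 24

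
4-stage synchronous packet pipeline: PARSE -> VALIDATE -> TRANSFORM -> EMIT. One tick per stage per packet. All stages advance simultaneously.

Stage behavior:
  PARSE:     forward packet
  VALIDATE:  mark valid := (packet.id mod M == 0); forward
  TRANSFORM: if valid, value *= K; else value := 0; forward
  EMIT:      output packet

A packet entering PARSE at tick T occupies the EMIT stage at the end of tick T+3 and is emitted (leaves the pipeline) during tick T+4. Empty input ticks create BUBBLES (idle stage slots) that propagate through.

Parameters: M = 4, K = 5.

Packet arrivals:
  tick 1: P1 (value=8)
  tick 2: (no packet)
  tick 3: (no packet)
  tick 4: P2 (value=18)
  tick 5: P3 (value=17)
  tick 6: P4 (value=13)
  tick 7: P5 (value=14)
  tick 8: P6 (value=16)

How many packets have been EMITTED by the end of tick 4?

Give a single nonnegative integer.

Tick 1: [PARSE:P1(v=8,ok=F), VALIDATE:-, TRANSFORM:-, EMIT:-] out:-; in:P1
Tick 2: [PARSE:-, VALIDATE:P1(v=8,ok=F), TRANSFORM:-, EMIT:-] out:-; in:-
Tick 3: [PARSE:-, VALIDATE:-, TRANSFORM:P1(v=0,ok=F), EMIT:-] out:-; in:-
Tick 4: [PARSE:P2(v=18,ok=F), VALIDATE:-, TRANSFORM:-, EMIT:P1(v=0,ok=F)] out:-; in:P2
Emitted by tick 4: []

Answer: 0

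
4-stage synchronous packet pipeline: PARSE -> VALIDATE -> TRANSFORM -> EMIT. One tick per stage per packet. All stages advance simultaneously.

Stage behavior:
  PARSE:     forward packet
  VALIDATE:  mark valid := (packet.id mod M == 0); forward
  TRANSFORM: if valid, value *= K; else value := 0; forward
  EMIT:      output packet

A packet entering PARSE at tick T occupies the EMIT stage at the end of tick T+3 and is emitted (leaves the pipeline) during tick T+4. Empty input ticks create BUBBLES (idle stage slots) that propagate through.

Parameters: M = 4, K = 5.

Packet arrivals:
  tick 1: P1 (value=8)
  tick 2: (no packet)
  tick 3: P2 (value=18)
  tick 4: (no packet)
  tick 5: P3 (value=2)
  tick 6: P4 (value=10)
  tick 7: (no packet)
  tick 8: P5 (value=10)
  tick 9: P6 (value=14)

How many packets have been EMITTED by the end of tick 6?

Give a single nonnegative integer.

Answer: 1

Derivation:
Tick 1: [PARSE:P1(v=8,ok=F), VALIDATE:-, TRANSFORM:-, EMIT:-] out:-; in:P1
Tick 2: [PARSE:-, VALIDATE:P1(v=8,ok=F), TRANSFORM:-, EMIT:-] out:-; in:-
Tick 3: [PARSE:P2(v=18,ok=F), VALIDATE:-, TRANSFORM:P1(v=0,ok=F), EMIT:-] out:-; in:P2
Tick 4: [PARSE:-, VALIDATE:P2(v=18,ok=F), TRANSFORM:-, EMIT:P1(v=0,ok=F)] out:-; in:-
Tick 5: [PARSE:P3(v=2,ok=F), VALIDATE:-, TRANSFORM:P2(v=0,ok=F), EMIT:-] out:P1(v=0); in:P3
Tick 6: [PARSE:P4(v=10,ok=F), VALIDATE:P3(v=2,ok=F), TRANSFORM:-, EMIT:P2(v=0,ok=F)] out:-; in:P4
Emitted by tick 6: ['P1']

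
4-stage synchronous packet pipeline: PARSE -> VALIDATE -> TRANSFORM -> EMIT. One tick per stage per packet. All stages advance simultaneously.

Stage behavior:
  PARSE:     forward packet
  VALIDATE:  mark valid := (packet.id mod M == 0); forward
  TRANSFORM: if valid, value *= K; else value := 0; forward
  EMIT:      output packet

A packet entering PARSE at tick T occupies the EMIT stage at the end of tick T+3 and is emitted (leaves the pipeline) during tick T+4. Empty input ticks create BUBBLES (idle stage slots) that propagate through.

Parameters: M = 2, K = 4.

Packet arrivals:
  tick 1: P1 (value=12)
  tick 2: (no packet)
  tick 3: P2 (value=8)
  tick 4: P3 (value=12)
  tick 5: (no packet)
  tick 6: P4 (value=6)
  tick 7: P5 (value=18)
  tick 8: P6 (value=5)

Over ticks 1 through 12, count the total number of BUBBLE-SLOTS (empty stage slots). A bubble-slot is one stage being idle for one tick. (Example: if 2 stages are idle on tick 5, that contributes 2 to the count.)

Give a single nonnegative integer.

Tick 1: [PARSE:P1(v=12,ok=F), VALIDATE:-, TRANSFORM:-, EMIT:-] out:-; bubbles=3
Tick 2: [PARSE:-, VALIDATE:P1(v=12,ok=F), TRANSFORM:-, EMIT:-] out:-; bubbles=3
Tick 3: [PARSE:P2(v=8,ok=F), VALIDATE:-, TRANSFORM:P1(v=0,ok=F), EMIT:-] out:-; bubbles=2
Tick 4: [PARSE:P3(v=12,ok=F), VALIDATE:P2(v=8,ok=T), TRANSFORM:-, EMIT:P1(v=0,ok=F)] out:-; bubbles=1
Tick 5: [PARSE:-, VALIDATE:P3(v=12,ok=F), TRANSFORM:P2(v=32,ok=T), EMIT:-] out:P1(v=0); bubbles=2
Tick 6: [PARSE:P4(v=6,ok=F), VALIDATE:-, TRANSFORM:P3(v=0,ok=F), EMIT:P2(v=32,ok=T)] out:-; bubbles=1
Tick 7: [PARSE:P5(v=18,ok=F), VALIDATE:P4(v=6,ok=T), TRANSFORM:-, EMIT:P3(v=0,ok=F)] out:P2(v=32); bubbles=1
Tick 8: [PARSE:P6(v=5,ok=F), VALIDATE:P5(v=18,ok=F), TRANSFORM:P4(v=24,ok=T), EMIT:-] out:P3(v=0); bubbles=1
Tick 9: [PARSE:-, VALIDATE:P6(v=5,ok=T), TRANSFORM:P5(v=0,ok=F), EMIT:P4(v=24,ok=T)] out:-; bubbles=1
Tick 10: [PARSE:-, VALIDATE:-, TRANSFORM:P6(v=20,ok=T), EMIT:P5(v=0,ok=F)] out:P4(v=24); bubbles=2
Tick 11: [PARSE:-, VALIDATE:-, TRANSFORM:-, EMIT:P6(v=20,ok=T)] out:P5(v=0); bubbles=3
Tick 12: [PARSE:-, VALIDATE:-, TRANSFORM:-, EMIT:-] out:P6(v=20); bubbles=4
Total bubble-slots: 24

Answer: 24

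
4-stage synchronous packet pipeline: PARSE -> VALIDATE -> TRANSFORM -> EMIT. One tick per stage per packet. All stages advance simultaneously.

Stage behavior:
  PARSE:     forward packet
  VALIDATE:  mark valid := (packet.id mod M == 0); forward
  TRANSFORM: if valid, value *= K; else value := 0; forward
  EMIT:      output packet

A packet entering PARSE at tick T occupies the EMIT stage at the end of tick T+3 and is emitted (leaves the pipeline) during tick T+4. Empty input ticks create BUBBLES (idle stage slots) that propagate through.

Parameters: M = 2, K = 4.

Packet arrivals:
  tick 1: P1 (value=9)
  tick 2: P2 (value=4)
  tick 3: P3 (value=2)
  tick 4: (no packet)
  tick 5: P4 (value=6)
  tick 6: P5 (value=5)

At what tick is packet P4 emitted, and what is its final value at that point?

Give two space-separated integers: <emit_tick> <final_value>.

Answer: 9 24

Derivation:
Tick 1: [PARSE:P1(v=9,ok=F), VALIDATE:-, TRANSFORM:-, EMIT:-] out:-; in:P1
Tick 2: [PARSE:P2(v=4,ok=F), VALIDATE:P1(v=9,ok=F), TRANSFORM:-, EMIT:-] out:-; in:P2
Tick 3: [PARSE:P3(v=2,ok=F), VALIDATE:P2(v=4,ok=T), TRANSFORM:P1(v=0,ok=F), EMIT:-] out:-; in:P3
Tick 4: [PARSE:-, VALIDATE:P3(v=2,ok=F), TRANSFORM:P2(v=16,ok=T), EMIT:P1(v=0,ok=F)] out:-; in:-
Tick 5: [PARSE:P4(v=6,ok=F), VALIDATE:-, TRANSFORM:P3(v=0,ok=F), EMIT:P2(v=16,ok=T)] out:P1(v=0); in:P4
Tick 6: [PARSE:P5(v=5,ok=F), VALIDATE:P4(v=6,ok=T), TRANSFORM:-, EMIT:P3(v=0,ok=F)] out:P2(v=16); in:P5
Tick 7: [PARSE:-, VALIDATE:P5(v=5,ok=F), TRANSFORM:P4(v=24,ok=T), EMIT:-] out:P3(v=0); in:-
Tick 8: [PARSE:-, VALIDATE:-, TRANSFORM:P5(v=0,ok=F), EMIT:P4(v=24,ok=T)] out:-; in:-
Tick 9: [PARSE:-, VALIDATE:-, TRANSFORM:-, EMIT:P5(v=0,ok=F)] out:P4(v=24); in:-
Tick 10: [PARSE:-, VALIDATE:-, TRANSFORM:-, EMIT:-] out:P5(v=0); in:-
P4: arrives tick 5, valid=True (id=4, id%2=0), emit tick 9, final value 24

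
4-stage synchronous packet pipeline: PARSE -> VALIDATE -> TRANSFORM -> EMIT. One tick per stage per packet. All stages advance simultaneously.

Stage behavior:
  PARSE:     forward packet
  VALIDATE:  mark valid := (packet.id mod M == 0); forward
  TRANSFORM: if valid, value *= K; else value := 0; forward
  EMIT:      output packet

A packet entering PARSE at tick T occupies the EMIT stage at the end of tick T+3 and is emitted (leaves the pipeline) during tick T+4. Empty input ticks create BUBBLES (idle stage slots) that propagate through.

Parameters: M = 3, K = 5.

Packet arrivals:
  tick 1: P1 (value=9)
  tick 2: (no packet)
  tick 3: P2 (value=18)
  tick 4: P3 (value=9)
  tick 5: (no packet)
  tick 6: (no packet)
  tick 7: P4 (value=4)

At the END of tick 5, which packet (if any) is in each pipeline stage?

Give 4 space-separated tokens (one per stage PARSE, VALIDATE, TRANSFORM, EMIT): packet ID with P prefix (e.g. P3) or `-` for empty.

Tick 1: [PARSE:P1(v=9,ok=F), VALIDATE:-, TRANSFORM:-, EMIT:-] out:-; in:P1
Tick 2: [PARSE:-, VALIDATE:P1(v=9,ok=F), TRANSFORM:-, EMIT:-] out:-; in:-
Tick 3: [PARSE:P2(v=18,ok=F), VALIDATE:-, TRANSFORM:P1(v=0,ok=F), EMIT:-] out:-; in:P2
Tick 4: [PARSE:P3(v=9,ok=F), VALIDATE:P2(v=18,ok=F), TRANSFORM:-, EMIT:P1(v=0,ok=F)] out:-; in:P3
Tick 5: [PARSE:-, VALIDATE:P3(v=9,ok=T), TRANSFORM:P2(v=0,ok=F), EMIT:-] out:P1(v=0); in:-
At end of tick 5: ['-', 'P3', 'P2', '-']

Answer: - P3 P2 -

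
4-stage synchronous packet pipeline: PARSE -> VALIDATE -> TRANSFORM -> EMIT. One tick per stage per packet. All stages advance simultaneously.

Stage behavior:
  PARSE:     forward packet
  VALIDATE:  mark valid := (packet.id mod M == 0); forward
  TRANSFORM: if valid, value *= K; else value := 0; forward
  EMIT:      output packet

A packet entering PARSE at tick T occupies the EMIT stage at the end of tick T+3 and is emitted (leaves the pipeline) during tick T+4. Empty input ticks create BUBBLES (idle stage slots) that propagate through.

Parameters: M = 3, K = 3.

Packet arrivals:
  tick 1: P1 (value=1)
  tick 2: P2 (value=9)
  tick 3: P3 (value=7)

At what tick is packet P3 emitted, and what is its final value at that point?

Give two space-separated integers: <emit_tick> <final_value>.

Answer: 7 21

Derivation:
Tick 1: [PARSE:P1(v=1,ok=F), VALIDATE:-, TRANSFORM:-, EMIT:-] out:-; in:P1
Tick 2: [PARSE:P2(v=9,ok=F), VALIDATE:P1(v=1,ok=F), TRANSFORM:-, EMIT:-] out:-; in:P2
Tick 3: [PARSE:P3(v=7,ok=F), VALIDATE:P2(v=9,ok=F), TRANSFORM:P1(v=0,ok=F), EMIT:-] out:-; in:P3
Tick 4: [PARSE:-, VALIDATE:P3(v=7,ok=T), TRANSFORM:P2(v=0,ok=F), EMIT:P1(v=0,ok=F)] out:-; in:-
Tick 5: [PARSE:-, VALIDATE:-, TRANSFORM:P3(v=21,ok=T), EMIT:P2(v=0,ok=F)] out:P1(v=0); in:-
Tick 6: [PARSE:-, VALIDATE:-, TRANSFORM:-, EMIT:P3(v=21,ok=T)] out:P2(v=0); in:-
Tick 7: [PARSE:-, VALIDATE:-, TRANSFORM:-, EMIT:-] out:P3(v=21); in:-
P3: arrives tick 3, valid=True (id=3, id%3=0), emit tick 7, final value 21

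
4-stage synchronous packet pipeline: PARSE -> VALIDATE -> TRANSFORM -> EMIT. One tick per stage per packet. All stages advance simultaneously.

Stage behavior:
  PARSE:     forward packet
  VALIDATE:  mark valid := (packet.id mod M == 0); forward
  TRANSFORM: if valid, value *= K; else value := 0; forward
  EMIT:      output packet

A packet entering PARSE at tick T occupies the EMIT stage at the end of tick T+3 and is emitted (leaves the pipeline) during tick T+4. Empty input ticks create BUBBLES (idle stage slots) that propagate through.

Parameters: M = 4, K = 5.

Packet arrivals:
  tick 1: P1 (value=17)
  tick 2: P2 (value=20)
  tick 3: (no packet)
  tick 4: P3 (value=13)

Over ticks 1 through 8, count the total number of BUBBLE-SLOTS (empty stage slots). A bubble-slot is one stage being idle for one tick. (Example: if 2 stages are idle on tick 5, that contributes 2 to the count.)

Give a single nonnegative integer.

Tick 1: [PARSE:P1(v=17,ok=F), VALIDATE:-, TRANSFORM:-, EMIT:-] out:-; bubbles=3
Tick 2: [PARSE:P2(v=20,ok=F), VALIDATE:P1(v=17,ok=F), TRANSFORM:-, EMIT:-] out:-; bubbles=2
Tick 3: [PARSE:-, VALIDATE:P2(v=20,ok=F), TRANSFORM:P1(v=0,ok=F), EMIT:-] out:-; bubbles=2
Tick 4: [PARSE:P3(v=13,ok=F), VALIDATE:-, TRANSFORM:P2(v=0,ok=F), EMIT:P1(v=0,ok=F)] out:-; bubbles=1
Tick 5: [PARSE:-, VALIDATE:P3(v=13,ok=F), TRANSFORM:-, EMIT:P2(v=0,ok=F)] out:P1(v=0); bubbles=2
Tick 6: [PARSE:-, VALIDATE:-, TRANSFORM:P3(v=0,ok=F), EMIT:-] out:P2(v=0); bubbles=3
Tick 7: [PARSE:-, VALIDATE:-, TRANSFORM:-, EMIT:P3(v=0,ok=F)] out:-; bubbles=3
Tick 8: [PARSE:-, VALIDATE:-, TRANSFORM:-, EMIT:-] out:P3(v=0); bubbles=4
Total bubble-slots: 20

Answer: 20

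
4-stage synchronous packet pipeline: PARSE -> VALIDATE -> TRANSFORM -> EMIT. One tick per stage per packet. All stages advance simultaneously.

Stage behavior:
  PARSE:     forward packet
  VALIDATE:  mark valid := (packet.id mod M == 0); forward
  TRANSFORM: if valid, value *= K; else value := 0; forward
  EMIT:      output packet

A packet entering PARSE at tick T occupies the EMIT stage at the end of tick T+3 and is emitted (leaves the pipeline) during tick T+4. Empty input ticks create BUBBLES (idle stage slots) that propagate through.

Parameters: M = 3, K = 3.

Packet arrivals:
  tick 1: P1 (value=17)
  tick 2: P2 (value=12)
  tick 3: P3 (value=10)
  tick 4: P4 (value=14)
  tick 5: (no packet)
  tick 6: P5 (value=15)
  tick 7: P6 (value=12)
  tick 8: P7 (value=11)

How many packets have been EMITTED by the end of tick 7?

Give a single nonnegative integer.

Answer: 3

Derivation:
Tick 1: [PARSE:P1(v=17,ok=F), VALIDATE:-, TRANSFORM:-, EMIT:-] out:-; in:P1
Tick 2: [PARSE:P2(v=12,ok=F), VALIDATE:P1(v=17,ok=F), TRANSFORM:-, EMIT:-] out:-; in:P2
Tick 3: [PARSE:P3(v=10,ok=F), VALIDATE:P2(v=12,ok=F), TRANSFORM:P1(v=0,ok=F), EMIT:-] out:-; in:P3
Tick 4: [PARSE:P4(v=14,ok=F), VALIDATE:P3(v=10,ok=T), TRANSFORM:P2(v=0,ok=F), EMIT:P1(v=0,ok=F)] out:-; in:P4
Tick 5: [PARSE:-, VALIDATE:P4(v=14,ok=F), TRANSFORM:P3(v=30,ok=T), EMIT:P2(v=0,ok=F)] out:P1(v=0); in:-
Tick 6: [PARSE:P5(v=15,ok=F), VALIDATE:-, TRANSFORM:P4(v=0,ok=F), EMIT:P3(v=30,ok=T)] out:P2(v=0); in:P5
Tick 7: [PARSE:P6(v=12,ok=F), VALIDATE:P5(v=15,ok=F), TRANSFORM:-, EMIT:P4(v=0,ok=F)] out:P3(v=30); in:P6
Emitted by tick 7: ['P1', 'P2', 'P3']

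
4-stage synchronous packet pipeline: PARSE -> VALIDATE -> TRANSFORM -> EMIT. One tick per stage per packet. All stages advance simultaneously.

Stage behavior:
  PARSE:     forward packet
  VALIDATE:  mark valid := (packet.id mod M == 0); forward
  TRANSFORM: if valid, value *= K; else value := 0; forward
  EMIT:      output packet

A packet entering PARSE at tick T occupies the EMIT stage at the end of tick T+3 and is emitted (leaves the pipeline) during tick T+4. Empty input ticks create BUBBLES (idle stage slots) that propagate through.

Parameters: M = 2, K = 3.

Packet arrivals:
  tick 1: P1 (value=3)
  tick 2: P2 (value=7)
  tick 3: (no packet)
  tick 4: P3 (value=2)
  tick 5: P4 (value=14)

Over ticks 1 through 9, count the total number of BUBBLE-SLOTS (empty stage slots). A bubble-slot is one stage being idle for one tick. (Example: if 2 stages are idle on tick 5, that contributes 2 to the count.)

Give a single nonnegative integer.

Answer: 20

Derivation:
Tick 1: [PARSE:P1(v=3,ok=F), VALIDATE:-, TRANSFORM:-, EMIT:-] out:-; bubbles=3
Tick 2: [PARSE:P2(v=7,ok=F), VALIDATE:P1(v=3,ok=F), TRANSFORM:-, EMIT:-] out:-; bubbles=2
Tick 3: [PARSE:-, VALIDATE:P2(v=7,ok=T), TRANSFORM:P1(v=0,ok=F), EMIT:-] out:-; bubbles=2
Tick 4: [PARSE:P3(v=2,ok=F), VALIDATE:-, TRANSFORM:P2(v=21,ok=T), EMIT:P1(v=0,ok=F)] out:-; bubbles=1
Tick 5: [PARSE:P4(v=14,ok=F), VALIDATE:P3(v=2,ok=F), TRANSFORM:-, EMIT:P2(v=21,ok=T)] out:P1(v=0); bubbles=1
Tick 6: [PARSE:-, VALIDATE:P4(v=14,ok=T), TRANSFORM:P3(v=0,ok=F), EMIT:-] out:P2(v=21); bubbles=2
Tick 7: [PARSE:-, VALIDATE:-, TRANSFORM:P4(v=42,ok=T), EMIT:P3(v=0,ok=F)] out:-; bubbles=2
Tick 8: [PARSE:-, VALIDATE:-, TRANSFORM:-, EMIT:P4(v=42,ok=T)] out:P3(v=0); bubbles=3
Tick 9: [PARSE:-, VALIDATE:-, TRANSFORM:-, EMIT:-] out:P4(v=42); bubbles=4
Total bubble-slots: 20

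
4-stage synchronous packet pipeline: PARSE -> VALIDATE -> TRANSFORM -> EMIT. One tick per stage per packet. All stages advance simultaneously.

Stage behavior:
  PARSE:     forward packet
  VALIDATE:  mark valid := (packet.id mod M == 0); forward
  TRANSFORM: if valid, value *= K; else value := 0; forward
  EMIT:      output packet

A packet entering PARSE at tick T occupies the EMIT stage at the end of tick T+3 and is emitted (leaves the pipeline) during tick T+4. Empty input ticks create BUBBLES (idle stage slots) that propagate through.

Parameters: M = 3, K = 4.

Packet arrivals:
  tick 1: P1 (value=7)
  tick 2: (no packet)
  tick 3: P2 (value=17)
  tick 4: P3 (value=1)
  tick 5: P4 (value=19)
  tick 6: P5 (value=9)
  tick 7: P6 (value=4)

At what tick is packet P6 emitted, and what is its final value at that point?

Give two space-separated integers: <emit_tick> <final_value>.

Answer: 11 16

Derivation:
Tick 1: [PARSE:P1(v=7,ok=F), VALIDATE:-, TRANSFORM:-, EMIT:-] out:-; in:P1
Tick 2: [PARSE:-, VALIDATE:P1(v=7,ok=F), TRANSFORM:-, EMIT:-] out:-; in:-
Tick 3: [PARSE:P2(v=17,ok=F), VALIDATE:-, TRANSFORM:P1(v=0,ok=F), EMIT:-] out:-; in:P2
Tick 4: [PARSE:P3(v=1,ok=F), VALIDATE:P2(v=17,ok=F), TRANSFORM:-, EMIT:P1(v=0,ok=F)] out:-; in:P3
Tick 5: [PARSE:P4(v=19,ok=F), VALIDATE:P3(v=1,ok=T), TRANSFORM:P2(v=0,ok=F), EMIT:-] out:P1(v=0); in:P4
Tick 6: [PARSE:P5(v=9,ok=F), VALIDATE:P4(v=19,ok=F), TRANSFORM:P3(v=4,ok=T), EMIT:P2(v=0,ok=F)] out:-; in:P5
Tick 7: [PARSE:P6(v=4,ok=F), VALIDATE:P5(v=9,ok=F), TRANSFORM:P4(v=0,ok=F), EMIT:P3(v=4,ok=T)] out:P2(v=0); in:P6
Tick 8: [PARSE:-, VALIDATE:P6(v=4,ok=T), TRANSFORM:P5(v=0,ok=F), EMIT:P4(v=0,ok=F)] out:P3(v=4); in:-
Tick 9: [PARSE:-, VALIDATE:-, TRANSFORM:P6(v=16,ok=T), EMIT:P5(v=0,ok=F)] out:P4(v=0); in:-
Tick 10: [PARSE:-, VALIDATE:-, TRANSFORM:-, EMIT:P6(v=16,ok=T)] out:P5(v=0); in:-
Tick 11: [PARSE:-, VALIDATE:-, TRANSFORM:-, EMIT:-] out:P6(v=16); in:-
P6: arrives tick 7, valid=True (id=6, id%3=0), emit tick 11, final value 16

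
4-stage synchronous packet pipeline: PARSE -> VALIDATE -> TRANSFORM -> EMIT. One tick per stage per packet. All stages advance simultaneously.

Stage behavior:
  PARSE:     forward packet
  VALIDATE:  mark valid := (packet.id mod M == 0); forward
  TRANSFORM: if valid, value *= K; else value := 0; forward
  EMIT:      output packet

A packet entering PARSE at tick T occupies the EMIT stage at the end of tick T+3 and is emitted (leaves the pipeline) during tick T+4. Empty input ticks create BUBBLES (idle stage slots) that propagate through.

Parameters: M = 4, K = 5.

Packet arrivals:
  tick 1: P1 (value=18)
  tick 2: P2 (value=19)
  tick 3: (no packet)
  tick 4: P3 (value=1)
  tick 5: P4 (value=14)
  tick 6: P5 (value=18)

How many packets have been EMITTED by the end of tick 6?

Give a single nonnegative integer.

Tick 1: [PARSE:P1(v=18,ok=F), VALIDATE:-, TRANSFORM:-, EMIT:-] out:-; in:P1
Tick 2: [PARSE:P2(v=19,ok=F), VALIDATE:P1(v=18,ok=F), TRANSFORM:-, EMIT:-] out:-; in:P2
Tick 3: [PARSE:-, VALIDATE:P2(v=19,ok=F), TRANSFORM:P1(v=0,ok=F), EMIT:-] out:-; in:-
Tick 4: [PARSE:P3(v=1,ok=F), VALIDATE:-, TRANSFORM:P2(v=0,ok=F), EMIT:P1(v=0,ok=F)] out:-; in:P3
Tick 5: [PARSE:P4(v=14,ok=F), VALIDATE:P3(v=1,ok=F), TRANSFORM:-, EMIT:P2(v=0,ok=F)] out:P1(v=0); in:P4
Tick 6: [PARSE:P5(v=18,ok=F), VALIDATE:P4(v=14,ok=T), TRANSFORM:P3(v=0,ok=F), EMIT:-] out:P2(v=0); in:P5
Emitted by tick 6: ['P1', 'P2']

Answer: 2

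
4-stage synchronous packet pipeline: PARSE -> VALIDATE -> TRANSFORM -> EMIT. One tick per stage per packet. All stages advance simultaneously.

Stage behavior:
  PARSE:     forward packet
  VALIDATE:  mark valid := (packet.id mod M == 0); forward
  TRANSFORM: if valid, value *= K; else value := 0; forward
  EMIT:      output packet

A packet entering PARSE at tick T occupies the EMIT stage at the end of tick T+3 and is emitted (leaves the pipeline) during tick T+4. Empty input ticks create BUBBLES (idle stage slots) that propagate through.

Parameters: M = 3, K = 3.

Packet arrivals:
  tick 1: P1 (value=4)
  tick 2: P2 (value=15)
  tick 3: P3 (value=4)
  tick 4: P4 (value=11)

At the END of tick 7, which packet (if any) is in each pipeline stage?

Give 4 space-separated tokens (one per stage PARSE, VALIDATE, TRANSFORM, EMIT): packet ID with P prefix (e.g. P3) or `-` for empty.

Tick 1: [PARSE:P1(v=4,ok=F), VALIDATE:-, TRANSFORM:-, EMIT:-] out:-; in:P1
Tick 2: [PARSE:P2(v=15,ok=F), VALIDATE:P1(v=4,ok=F), TRANSFORM:-, EMIT:-] out:-; in:P2
Tick 3: [PARSE:P3(v=4,ok=F), VALIDATE:P2(v=15,ok=F), TRANSFORM:P1(v=0,ok=F), EMIT:-] out:-; in:P3
Tick 4: [PARSE:P4(v=11,ok=F), VALIDATE:P3(v=4,ok=T), TRANSFORM:P2(v=0,ok=F), EMIT:P1(v=0,ok=F)] out:-; in:P4
Tick 5: [PARSE:-, VALIDATE:P4(v=11,ok=F), TRANSFORM:P3(v=12,ok=T), EMIT:P2(v=0,ok=F)] out:P1(v=0); in:-
Tick 6: [PARSE:-, VALIDATE:-, TRANSFORM:P4(v=0,ok=F), EMIT:P3(v=12,ok=T)] out:P2(v=0); in:-
Tick 7: [PARSE:-, VALIDATE:-, TRANSFORM:-, EMIT:P4(v=0,ok=F)] out:P3(v=12); in:-
At end of tick 7: ['-', '-', '-', 'P4']

Answer: - - - P4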